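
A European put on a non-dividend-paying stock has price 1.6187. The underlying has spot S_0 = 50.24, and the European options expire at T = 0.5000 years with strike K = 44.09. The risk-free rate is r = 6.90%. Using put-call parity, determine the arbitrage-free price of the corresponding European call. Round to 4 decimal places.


Put-call parity: C - P = S_0 * exp(-qT) - K * exp(-rT).
S_0 * exp(-qT) = 50.2400 * 1.00000000 = 50.24000000
K * exp(-rT) = 44.0900 * 0.96608834 = 42.59483490
C = P + S*exp(-qT) - K*exp(-rT)
C = 1.6187 + 50.24000000 - 42.59483490 = 9.2639

Answer: Call price = 9.2639


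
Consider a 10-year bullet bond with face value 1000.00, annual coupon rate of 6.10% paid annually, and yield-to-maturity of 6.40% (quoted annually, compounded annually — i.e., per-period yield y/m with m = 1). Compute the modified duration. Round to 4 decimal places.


Coupon per period c = face * coupon_rate / m = 61.000000
Periods per year m = 1; per-period yield y/m = 0.064000
Number of cashflows N = 10
Cashflows (t years, CF_t, discount factor 1/(1+y/m)^(m*t), PV):
  t = 1.0000: CF_t = 61.000000, DF = 0.939850, PV = 57.330827
  t = 2.0000: CF_t = 61.000000, DF = 0.883317, PV = 53.882356
  t = 3.0000: CF_t = 61.000000, DF = 0.830185, PV = 50.641312
  t = 4.0000: CF_t = 61.000000, DF = 0.780249, PV = 47.595218
  t = 5.0000: CF_t = 61.000000, DF = 0.733317, PV = 44.732348
  t = 6.0000: CF_t = 61.000000, DF = 0.689208, PV = 42.041680
  t = 7.0000: CF_t = 61.000000, DF = 0.647752, PV = 39.512858
  t = 8.0000: CF_t = 61.000000, DF = 0.608789, PV = 37.136144
  t = 9.0000: CF_t = 61.000000, DF = 0.572170, PV = 34.902391
  t = 10.0000: CF_t = 1061.000000, DF = 0.537754, PV = 570.557087
Price P = sum_t PV_t = 978.332223
First compute Macaulay numerator sum_t t * PV_t:
  t * PV_t at t = 1.0000: 57.330827
  t * PV_t at t = 2.0000: 107.764713
  t * PV_t at t = 3.0000: 151.923937
  t * PV_t at t = 4.0000: 190.380873
  t * PV_t at t = 5.0000: 223.661740
  t * PV_t at t = 6.0000: 252.250083
  t * PV_t at t = 7.0000: 276.590003
  t * PV_t at t = 8.0000: 297.089155
  t * PV_t at t = 9.0000: 314.121522
  t * PV_t at t = 10.0000: 5705.570872
Macaulay duration D = 7576.683724 / 978.332223 = 7.744490
Modified duration = D / (1 + y/m) = 7.744490 / (1 + 0.064000) = 7.278656

Answer: Modified duration = 7.2787


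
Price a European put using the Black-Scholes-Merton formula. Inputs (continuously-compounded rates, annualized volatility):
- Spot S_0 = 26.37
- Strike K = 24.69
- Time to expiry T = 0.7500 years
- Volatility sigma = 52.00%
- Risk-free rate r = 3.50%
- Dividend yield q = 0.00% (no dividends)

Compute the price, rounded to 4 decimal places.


d1 = (ln(S/K) + (r - q + 0.5*sigma^2) * T) / (sigma * sqrt(T)) = 0.42963453
d2 = d1 - sigma * sqrt(T) = -0.02069868
exp(-rT) = 0.97409154; exp(-qT) = 1.00000000
P = K * exp(-rT) * N(-d2) - S_0 * exp(-qT) * N(-d1)
N(-d1) = 0.33373076; N(-d2) = 0.50825699
P = 24.6900 * 0.97409154 * 0.50825699 - 26.3700 * 1.00000000 * 0.33373076 = 3.4233

Answer: Price = 3.4233


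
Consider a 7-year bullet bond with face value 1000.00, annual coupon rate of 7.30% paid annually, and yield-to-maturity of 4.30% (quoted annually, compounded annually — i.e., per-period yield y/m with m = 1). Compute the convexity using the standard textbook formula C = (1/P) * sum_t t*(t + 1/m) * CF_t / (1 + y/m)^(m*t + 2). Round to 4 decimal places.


Coupon per period c = face * coupon_rate / m = 73.000000
Periods per year m = 1; per-period yield y/m = 0.043000
Number of cashflows N = 7
Cashflows (t years, CF_t, discount factor 1/(1+y/m)^(m*t), PV):
  t = 1.0000: CF_t = 73.000000, DF = 0.958773, PV = 69.990412
  t = 2.0000: CF_t = 73.000000, DF = 0.919245, PV = 67.104902
  t = 3.0000: CF_t = 73.000000, DF = 0.881347, PV = 64.338352
  t = 4.0000: CF_t = 73.000000, DF = 0.845012, PV = 61.685860
  t = 5.0000: CF_t = 73.000000, DF = 0.810174, PV = 59.142723
  t = 6.0000: CF_t = 73.000000, DF = 0.776773, PV = 56.704433
  t = 7.0000: CF_t = 1073.000000, DF = 0.744749, PV = 799.115516
Price P = sum_t PV_t = 1178.082198
Convexity numerator sum_t t*(t + 1/m) * CF_t / (1+y/m)^(m*t + 2):
  t = 1.0000: term = 128.676705
  t = 2.0000: term = 370.115162
  t = 3.0000: term = 709.712679
  t = 4.0000: term = 1134.088653
  t = 5.0000: term = 1630.999981
  t = 6.0000: term = 2189.261719
  t = 7.0000: term = 41136.654878
Convexity = (1/P) * sum = 47299.509776 / 1178.082198 = 40.149584

Answer: Convexity = 40.1496


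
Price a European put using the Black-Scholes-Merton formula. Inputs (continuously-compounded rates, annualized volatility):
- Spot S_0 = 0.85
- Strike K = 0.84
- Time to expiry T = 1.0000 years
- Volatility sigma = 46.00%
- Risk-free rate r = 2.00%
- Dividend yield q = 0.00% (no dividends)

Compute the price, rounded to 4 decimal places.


Answer: Price = 0.1392

Derivation:
d1 = (ln(S/K) + (r - q + 0.5*sigma^2) * T) / (sigma * sqrt(T)) = 0.29920534
d2 = d1 - sigma * sqrt(T) = -0.16079466
exp(-rT) = 0.98019867; exp(-qT) = 1.00000000
P = K * exp(-rT) * N(-d2) - S_0 * exp(-qT) * N(-d1)
N(-d1) = 0.38239169; N(-d2) = 0.56387243
P = 0.8400 * 0.98019867 * 0.56387243 - 0.8500 * 1.00000000 * 0.38239169 = 0.1392


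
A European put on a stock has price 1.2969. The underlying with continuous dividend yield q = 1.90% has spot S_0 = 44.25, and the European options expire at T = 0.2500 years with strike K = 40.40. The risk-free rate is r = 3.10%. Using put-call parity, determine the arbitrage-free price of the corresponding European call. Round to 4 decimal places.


Put-call parity: C - P = S_0 * exp(-qT) - K * exp(-rT).
S_0 * exp(-qT) = 44.2500 * 0.99526126 = 44.04031091
K * exp(-rT) = 40.4000 * 0.99227995 = 40.08811013
C = P + S*exp(-qT) - K*exp(-rT)
C = 1.2969 + 44.04031091 - 40.08811013 = 5.2491

Answer: Call price = 5.2491


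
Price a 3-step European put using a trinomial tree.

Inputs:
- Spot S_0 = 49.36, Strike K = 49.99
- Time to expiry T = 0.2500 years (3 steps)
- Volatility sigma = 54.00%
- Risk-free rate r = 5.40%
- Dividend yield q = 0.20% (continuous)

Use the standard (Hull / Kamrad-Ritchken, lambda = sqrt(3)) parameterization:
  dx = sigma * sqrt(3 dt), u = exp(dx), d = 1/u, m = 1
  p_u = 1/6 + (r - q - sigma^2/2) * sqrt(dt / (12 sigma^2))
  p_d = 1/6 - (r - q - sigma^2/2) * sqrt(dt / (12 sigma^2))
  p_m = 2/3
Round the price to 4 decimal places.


Answer: Price = V(0,0) = 4.9064

Derivation:
dt = T/N = 0.083333; dx = sigma*sqrt(3*dt) = 0.270000
u = exp(dx) = 1.309964; d = 1/u = 0.763379
p_u = 0.152191, p_m = 0.666667, p_d = 0.181142
Discount per step: exp(-r*dt) = 0.995510
Stock lattice S(k, j) with j the centered position index:
  k=0: S(0,+0) = 49.3600
  k=1: S(1,-1) = 37.6804; S(1,+0) = 49.3600; S(1,+1) = 64.6598
  k=2: S(2,-2) = 28.7645; S(2,-1) = 37.6804; S(2,+0) = 49.3600; S(2,+1) = 64.6598; S(2,+2) = 84.7021
  k=3: S(3,-3) = 21.9582; S(3,-2) = 28.7645; S(3,-1) = 37.6804; S(3,+0) = 49.3600; S(3,+1) = 64.6598; S(3,+2) = 84.7021; S(3,+3) = 110.9567
Terminal payoffs V(N, j) = max(K - S_T, 0):
  V(3,-3) = 28.031806; V(3,-2) = 21.225546; V(3,-1) = 12.309588; V(3,+0) = 0.630000; V(3,+1) = 0.000000; V(3,+2) = 0.000000; V(3,+3) = 0.000000
Backward induction: V(k, j) = exp(-r*dt) * [p_u * V(k+1, j+1) + p_m * V(k+1, j) + p_d * V(k+1, j-1)]
  V(2,-2) = exp(-r*dt) * [p_u*12.309588 + p_m*21.225546 + p_d*28.031806] = 21.006770
  V(2,-1) = exp(-r*dt) * [p_u*0.630000 + p_m*12.309588 + p_d*21.225546] = 12.092571
  V(2,+0) = exp(-r*dt) * [p_u*0.000000 + p_m*0.630000 + p_d*12.309588] = 2.637886
  V(2,+1) = exp(-r*dt) * [p_u*0.000000 + p_m*0.000000 + p_d*0.630000] = 0.113607
  V(2,+2) = exp(-r*dt) * [p_u*0.000000 + p_m*0.000000 + p_d*0.000000] = 0.000000
  V(1,-1) = exp(-r*dt) * [p_u*2.637886 + p_m*12.092571 + p_d*21.006770] = 12.213302
  V(1,+0) = exp(-r*dt) * [p_u*0.113607 + p_m*2.637886 + p_d*12.092571] = 3.948544
  V(1,+1) = exp(-r*dt) * [p_u*0.000000 + p_m*0.113607 + p_d*2.637886] = 0.551084
  V(0,+0) = exp(-r*dt) * [p_u*0.551084 + p_m*3.948544 + p_d*12.213302] = 4.906446


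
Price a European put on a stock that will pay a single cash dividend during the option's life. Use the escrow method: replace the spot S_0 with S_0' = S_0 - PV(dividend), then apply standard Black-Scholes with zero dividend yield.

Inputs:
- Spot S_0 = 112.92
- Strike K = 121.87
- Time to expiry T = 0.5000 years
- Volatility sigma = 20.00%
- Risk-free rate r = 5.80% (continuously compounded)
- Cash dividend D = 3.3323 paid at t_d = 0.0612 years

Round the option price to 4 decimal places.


PV(D) = D * exp(-r * t_d) = 3.3323 * 0.99645669 = 3.32049264
S_0' = S_0 - PV(D) = 112.9200 - 3.32049264 = 109.59950736
d1 = (ln(S_0'/K) + (r + sigma^2/2)*T) / (sigma*sqrt(T)) = -0.47462438
d2 = d1 - sigma*sqrt(T) = -0.61604573
exp(-rT) = 0.97141646
N(-d1) = 0.68247264; N(-d2) = 0.73106783
P = K * exp(-rT) * N(-d2) - S_0' * N(-d1) = 121.8700 * 0.97141646 * 0.73106783 - 109.59950736 * 0.68247264 = 11.7499

Answer: Price = 11.7499


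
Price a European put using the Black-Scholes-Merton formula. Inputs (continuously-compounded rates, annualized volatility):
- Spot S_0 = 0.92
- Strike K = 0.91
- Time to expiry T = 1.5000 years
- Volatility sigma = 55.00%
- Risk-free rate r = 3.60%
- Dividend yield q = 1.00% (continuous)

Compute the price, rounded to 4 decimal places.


Answer: Price = 0.2118

Derivation:
d1 = (ln(S/K) + (r - q + 0.5*sigma^2) * T) / (sigma * sqrt(T)) = 0.41092650
d2 = d1 - sigma * sqrt(T) = -0.26268318
exp(-rT) = 0.94743211; exp(-qT) = 0.98511194
P = K * exp(-rT) * N(-d2) - S_0 * exp(-qT) * N(-d1)
N(-d1) = 0.34056321; N(-d2) = 0.60360261
P = 0.9100 * 0.94743211 * 0.60360261 - 0.9200 * 0.98511194 * 0.34056321 = 0.2118


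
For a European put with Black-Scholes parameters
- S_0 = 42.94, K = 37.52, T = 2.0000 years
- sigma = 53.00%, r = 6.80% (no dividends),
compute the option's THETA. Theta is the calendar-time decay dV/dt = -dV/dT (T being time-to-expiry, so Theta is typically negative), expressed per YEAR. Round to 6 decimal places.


d1 = 0.7362311331; d2 = -0.0133020550
phi(d1) = 0.3042344451; exp(-qT) = 1.0000000000; exp(-rT) = 0.8728426325
Theta = -S*exp(-qT)*phi(d1)*sigma/(2*sqrt(T)) + r*K*exp(-rT)*N(-d2) - q*S*exp(-qT)*N(-d1)
N(-d1) = 0.2307950243; N(-d2) = 0.5053065957; sqrt(T) = 1.4142135624
Term 1 = -42.9400 * 1.0000000000 * 0.3042344451 * 0.5300 / (2 * 1.4142135624) = -2.4479429884
Term 2 = 0.0680 * 37.5200 * 0.8728426325 * 0.5053065957 = 1.1252853373
Term 3 = 0 (no dividend yield, q = 0)
Theta = -2.4479429884 + (1.1252853373) + (0.0000000000) = -1.322658

Answer: Theta = -1.322658


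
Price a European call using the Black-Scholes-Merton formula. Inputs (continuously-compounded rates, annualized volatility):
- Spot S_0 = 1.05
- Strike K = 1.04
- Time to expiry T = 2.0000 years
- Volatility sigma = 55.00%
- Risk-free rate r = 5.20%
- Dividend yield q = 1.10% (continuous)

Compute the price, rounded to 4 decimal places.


Answer: Price = 0.3442

Derivation:
d1 = (ln(S/K) + (r - q + 0.5*sigma^2) * T) / (sigma * sqrt(T)) = 0.50663487
d2 = d1 - sigma * sqrt(T) = -0.27118258
exp(-rT) = 0.90122530; exp(-qT) = 0.97824024
C = S_0 * exp(-qT) * N(d1) - K * exp(-rT) * N(d2)
N(d1) = 0.69379448; N(d2) = 0.39312530
C = 1.0500 * 0.97824024 * 0.69379448 - 1.0400 * 0.90122530 * 0.39312530 = 0.3442


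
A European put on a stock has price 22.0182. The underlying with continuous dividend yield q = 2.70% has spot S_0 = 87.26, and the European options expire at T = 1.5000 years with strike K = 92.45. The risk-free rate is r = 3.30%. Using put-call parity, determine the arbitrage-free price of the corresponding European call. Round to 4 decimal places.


Answer: Call price = 17.8296

Derivation:
Put-call parity: C - P = S_0 * exp(-qT) - K * exp(-rT).
S_0 * exp(-qT) = 87.2600 * 0.96030916 = 83.79657770
K * exp(-rT) = 92.4500 * 0.95170516 = 87.98514187
C = P + S*exp(-qT) - K*exp(-rT)
C = 22.0182 + 83.79657770 - 87.98514187 = 17.8296


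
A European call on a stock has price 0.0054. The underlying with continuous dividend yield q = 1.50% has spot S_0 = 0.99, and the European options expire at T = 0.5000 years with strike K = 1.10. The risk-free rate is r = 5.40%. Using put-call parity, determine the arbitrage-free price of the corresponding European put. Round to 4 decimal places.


Answer: Put price = 0.0935

Derivation:
Put-call parity: C - P = S_0 * exp(-qT) - K * exp(-rT).
S_0 * exp(-qT) = 0.9900 * 0.99252805 = 0.98260277
K * exp(-rT) = 1.1000 * 0.97336124 = 1.07069737
P = C - S*exp(-qT) + K*exp(-rT)
P = 0.0054 - 0.98260277 + 1.07069737 = 0.0935


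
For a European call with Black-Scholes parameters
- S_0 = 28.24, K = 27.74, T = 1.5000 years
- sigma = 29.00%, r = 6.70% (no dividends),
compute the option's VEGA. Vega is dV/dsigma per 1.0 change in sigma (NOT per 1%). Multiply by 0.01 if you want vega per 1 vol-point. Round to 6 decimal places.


d1 = 0.5108424872; d2 = 0.1556664745
phi(d1) = 0.3501412773; exp(-qT) = 1.0000000000; exp(-rT) = 0.9043851124
Vega = S * exp(-qT) * phi(d1) * sqrt(T) = 28.2400 * 1.0000000000 * 0.3501412773 * 1.2247448714 = 12.110265

Answer: Vega = 12.110265


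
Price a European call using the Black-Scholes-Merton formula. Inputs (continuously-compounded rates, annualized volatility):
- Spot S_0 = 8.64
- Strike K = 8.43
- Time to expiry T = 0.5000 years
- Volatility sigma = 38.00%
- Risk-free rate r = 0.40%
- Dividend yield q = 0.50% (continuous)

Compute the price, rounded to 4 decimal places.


Answer: Price = 1.0164

Derivation:
d1 = (ln(S/K) + (r - q + 0.5*sigma^2) * T) / (sigma * sqrt(T)) = 0.22406283
d2 = d1 - sigma * sqrt(T) = -0.04463775
exp(-rT) = 0.99800200; exp(-qT) = 0.99750312
C = S_0 * exp(-qT) * N(d1) - K * exp(-rT) * N(d2)
N(d1) = 0.58864579; N(d2) = 0.48219803
C = 8.6400 * 0.99750312 * 0.58864579 - 8.4300 * 0.99800200 * 0.48219803 = 1.0164


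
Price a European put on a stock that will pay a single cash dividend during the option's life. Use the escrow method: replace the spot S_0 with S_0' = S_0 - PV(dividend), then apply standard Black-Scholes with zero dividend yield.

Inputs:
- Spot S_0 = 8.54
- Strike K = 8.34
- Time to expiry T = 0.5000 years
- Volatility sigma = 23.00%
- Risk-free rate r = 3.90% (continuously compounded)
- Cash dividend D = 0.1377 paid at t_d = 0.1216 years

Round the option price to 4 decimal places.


Answer: Price = 0.4327

Derivation:
PV(D) = D * exp(-r * t_d) = 0.1377 * 0.99526883 = 0.13704852
S_0' = S_0 - PV(D) = 8.5400 - 0.13704852 = 8.40295148
d1 = (ln(S_0'/K) + (r + sigma^2/2)*T) / (sigma*sqrt(T)) = 0.24745537
d2 = d1 - sigma*sqrt(T) = 0.08482081
exp(-rT) = 0.98068890
N(-d1) = 0.40227791; N(-d2) = 0.46620193
P = K * exp(-rT) * N(-d2) - S_0' * N(-d1) = 8.3400 * 0.98068890 * 0.46620193 - 8.40295148 * 0.40227791 = 0.4327


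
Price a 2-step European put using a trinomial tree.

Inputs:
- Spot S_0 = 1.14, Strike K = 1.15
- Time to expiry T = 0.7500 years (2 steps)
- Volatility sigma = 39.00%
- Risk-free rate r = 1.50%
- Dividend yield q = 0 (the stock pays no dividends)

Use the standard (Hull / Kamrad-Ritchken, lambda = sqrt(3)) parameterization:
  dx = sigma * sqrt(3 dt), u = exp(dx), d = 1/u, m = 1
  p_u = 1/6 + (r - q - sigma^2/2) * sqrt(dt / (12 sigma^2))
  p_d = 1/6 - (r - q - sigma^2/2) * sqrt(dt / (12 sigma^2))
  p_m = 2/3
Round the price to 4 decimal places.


dt = T/N = 0.375000; dx = sigma*sqrt(3*dt) = 0.413657
u = exp(dx) = 1.512339; d = 1/u = 0.661227
p_u = 0.138994, p_m = 0.666667, p_d = 0.194339
Discount per step: exp(-r*dt) = 0.994391
Stock lattice S(k, j) with j the centered position index:
  k=0: S(0,+0) = 1.1400
  k=1: S(1,-1) = 0.7538; S(1,+0) = 1.1400; S(1,+1) = 1.7241
  k=2: S(2,-2) = 0.4984; S(2,-1) = 0.7538; S(2,+0) = 1.1400; S(2,+1) = 1.7241; S(2,+2) = 2.6074
Terminal payoffs V(N, j) = max(K - S_T, 0):
  V(2,-2) = 0.651567; V(2,-1) = 0.396201; V(2,+0) = 0.010000; V(2,+1) = 0.000000; V(2,+2) = 0.000000
Backward induction: V(k, j) = exp(-r*dt) * [p_u * V(k+1, j+1) + p_m * V(k+1, j) + p_d * V(k+1, j-1)]
  V(1,-1) = exp(-r*dt) * [p_u*0.010000 + p_m*0.396201 + p_d*0.651567] = 0.389949
  V(1,+0) = exp(-r*dt) * [p_u*0.000000 + p_m*0.010000 + p_d*0.396201] = 0.083195
  V(1,+1) = exp(-r*dt) * [p_u*0.000000 + p_m*0.000000 + p_d*0.010000] = 0.001932
  V(0,+0) = exp(-r*dt) * [p_u*0.001932 + p_m*0.083195 + p_d*0.389949] = 0.130776

Answer: Price = V(0,0) = 0.1308


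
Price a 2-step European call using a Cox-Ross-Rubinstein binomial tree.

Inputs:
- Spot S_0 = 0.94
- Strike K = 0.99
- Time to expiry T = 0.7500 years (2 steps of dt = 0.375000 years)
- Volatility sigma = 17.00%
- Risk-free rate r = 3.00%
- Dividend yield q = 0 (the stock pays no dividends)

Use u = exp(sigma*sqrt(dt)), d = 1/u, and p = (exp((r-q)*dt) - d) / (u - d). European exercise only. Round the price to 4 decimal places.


Answer: Price = V(0,0) = 0.0457

Derivation:
dt = T/N = 0.375000
u = exp(sigma*sqrt(dt)) = 1.109715; d = 1/u = 0.901132
p = (exp((r-q)*dt) - d) / (u - d) = 0.528238
Discount per step: exp(-r*dt) = 0.988813
Stock lattice S(k, i) with i counting down-moves:
  k=0: S(0,0) = 0.9400
  k=1: S(1,0) = 1.0431; S(1,1) = 0.8471
  k=2: S(2,0) = 1.1576; S(2,1) = 0.9400; S(2,2) = 0.7633
Terminal payoffs V(N, i) = max(S_T - K, 0):
  V(2,0) = 0.167580; V(2,1) = 0.000000; V(2,2) = 0.000000
Backward induction: V(k, i) = exp(-r*dt) * [p * V(k+1, i) + (1-p) * V(k+1, i+1)].
  V(1,0) = exp(-r*dt) * [p*0.167580 + (1-p)*0.000000] = 0.087532
  V(1,1) = exp(-r*dt) * [p*0.000000 + (1-p)*0.000000] = 0.000000
  V(0,0) = exp(-r*dt) * [p*0.087532 + (1-p)*0.000000] = 0.045720


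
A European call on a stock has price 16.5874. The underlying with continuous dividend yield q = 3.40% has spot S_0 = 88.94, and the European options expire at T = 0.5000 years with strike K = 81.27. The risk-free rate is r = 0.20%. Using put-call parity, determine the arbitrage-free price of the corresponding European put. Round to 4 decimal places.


Answer: Put price = 10.3354

Derivation:
Put-call parity: C - P = S_0 * exp(-qT) - K * exp(-rT).
S_0 * exp(-qT) = 88.9400 * 0.98314368 = 87.44079931
K * exp(-rT) = 81.2700 * 0.99900050 = 81.18877062
P = C - S*exp(-qT) + K*exp(-rT)
P = 16.5874 - 87.44079931 + 81.18877062 = 10.3354


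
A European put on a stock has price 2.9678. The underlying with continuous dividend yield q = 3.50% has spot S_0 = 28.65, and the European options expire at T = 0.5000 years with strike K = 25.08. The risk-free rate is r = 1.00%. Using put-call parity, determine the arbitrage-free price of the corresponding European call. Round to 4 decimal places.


Put-call parity: C - P = S_0 * exp(-qT) - K * exp(-rT).
S_0 * exp(-qT) = 28.6500 * 0.98265224 = 28.15298655
K * exp(-rT) = 25.0800 * 0.99501248 = 24.95491298
C = P + S*exp(-qT) - K*exp(-rT)
C = 2.9678 + 28.15298655 - 24.95491298 = 6.1659

Answer: Call price = 6.1659


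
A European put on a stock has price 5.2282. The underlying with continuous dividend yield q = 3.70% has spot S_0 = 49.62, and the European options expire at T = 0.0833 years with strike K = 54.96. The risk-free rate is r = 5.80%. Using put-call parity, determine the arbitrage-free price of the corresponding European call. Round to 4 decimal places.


Answer: Call price = 0.0004

Derivation:
Put-call parity: C - P = S_0 * exp(-qT) - K * exp(-rT).
S_0 * exp(-qT) = 49.6200 * 0.99692264 = 49.46730163
K * exp(-rT) = 54.9600 * 0.99518025 = 54.69510667
C = P + S*exp(-qT) - K*exp(-rT)
C = 5.2282 + 49.46730163 - 54.69510667 = 0.0004


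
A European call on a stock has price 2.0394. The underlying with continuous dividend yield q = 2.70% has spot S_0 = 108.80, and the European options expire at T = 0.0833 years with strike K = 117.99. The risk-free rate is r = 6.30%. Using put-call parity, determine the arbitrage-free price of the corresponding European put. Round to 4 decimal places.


Answer: Put price = 10.8562

Derivation:
Put-call parity: C - P = S_0 * exp(-qT) - K * exp(-rT).
S_0 * exp(-qT) = 108.8000 * 0.99775343 = 108.55557289
K * exp(-rT) = 117.9900 * 0.99476585 = 117.37242219
P = C - S*exp(-qT) + K*exp(-rT)
P = 2.0394 - 108.55557289 + 117.37242219 = 10.8562


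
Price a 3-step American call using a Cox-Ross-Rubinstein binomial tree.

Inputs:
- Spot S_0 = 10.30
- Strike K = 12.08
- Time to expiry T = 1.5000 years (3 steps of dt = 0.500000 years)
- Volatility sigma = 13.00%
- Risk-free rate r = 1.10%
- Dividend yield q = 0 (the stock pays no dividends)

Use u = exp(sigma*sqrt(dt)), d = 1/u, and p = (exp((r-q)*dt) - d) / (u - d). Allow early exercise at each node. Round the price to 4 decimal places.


dt = T/N = 0.500000
u = exp(sigma*sqrt(dt)) = 1.096281; d = 1/u = 0.912175
p = (exp((r-q)*dt) - d) / (u - d) = 0.506991
Discount per step: exp(-r*dt) = 0.994515
Stock lattice S(k, i) with i counting down-moves:
  k=0: S(0,0) = 10.3000
  k=1: S(1,0) = 11.2917; S(1,1) = 9.3954
  k=2: S(2,0) = 12.3789; S(2,1) = 10.3000; S(2,2) = 8.5702
  k=3: S(3,0) = 13.5707; S(3,1) = 11.2917; S(3,2) = 9.3954; S(3,3) = 7.8176
Terminal payoffs V(N, i) = max(S_T - K, 0):
  V(3,0) = 1.490734; V(3,1) = 0.000000; V(3,2) = 0.000000; V(3,3) = 0.000000
Backward induction: V(k, i) = exp(-r*dt) * [p * V(k+1, i) + (1-p) * V(k+1, i+1)]; then take max(V_cont, immediate exercise) for American.
  V(2,0) = exp(-r*dt) * [p*1.490734 + (1-p)*0.000000] = 0.751644; exercise = 0.298878; V(2,0) = max -> 0.751644
  V(2,1) = exp(-r*dt) * [p*0.000000 + (1-p)*0.000000] = 0.000000; exercise = 0.000000; V(2,1) = max -> 0.000000
  V(2,2) = exp(-r*dt) * [p*0.000000 + (1-p)*0.000000] = 0.000000; exercise = 0.000000; V(2,2) = max -> 0.000000
  V(1,0) = exp(-r*dt) * [p*0.751644 + (1-p)*0.000000] = 0.378987; exercise = 0.000000; V(1,0) = max -> 0.378987
  V(1,1) = exp(-r*dt) * [p*0.000000 + (1-p)*0.000000] = 0.000000; exercise = 0.000000; V(1,1) = max -> 0.000000
  V(0,0) = exp(-r*dt) * [p*0.378987 + (1-p)*0.000000] = 0.191089; exercise = 0.000000; V(0,0) = max -> 0.191089

Answer: Price = V(0,0) = 0.1911


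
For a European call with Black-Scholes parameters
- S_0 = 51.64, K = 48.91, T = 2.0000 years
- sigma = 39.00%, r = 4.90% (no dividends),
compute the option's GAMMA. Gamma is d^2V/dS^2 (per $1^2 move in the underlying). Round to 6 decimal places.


d1 = 0.5519325451; d2 = 0.0003892558
phi(d1) = 0.3425788940; exp(-qT) = 1.0000000000; exp(-rT) = 0.9066489038
Gamma = exp(-qT) * phi(d1) / (S * sigma * sqrt(T)) = 1.0000000000 * 0.3425788940 / (51.6400 * 0.3900 * 1.4142135624) = 0.012028

Answer: Gamma = 0.012028


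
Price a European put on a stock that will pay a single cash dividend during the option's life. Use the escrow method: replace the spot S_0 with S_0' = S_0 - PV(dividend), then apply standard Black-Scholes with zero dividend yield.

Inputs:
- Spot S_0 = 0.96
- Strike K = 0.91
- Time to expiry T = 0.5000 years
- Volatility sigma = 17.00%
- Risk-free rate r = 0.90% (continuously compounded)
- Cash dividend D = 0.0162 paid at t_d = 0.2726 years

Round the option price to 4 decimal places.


Answer: Price = 0.0279

Derivation:
PV(D) = D * exp(-r * t_d) = 0.0162 * 0.99754961 = 0.01616030
S_0' = S_0 - PV(D) = 0.9600 - 0.01616030 = 0.94383970
d1 = (ln(S_0'/K) + (r + sigma^2/2)*T) / (sigma*sqrt(T)) = 0.40127677
d2 = d1 - sigma*sqrt(T) = 0.28106862
exp(-rT) = 0.99551011
N(-d1) = 0.34410818; N(-d2) = 0.38932889
P = K * exp(-rT) * N(-d2) - S_0' * N(-d1) = 0.9100 * 0.99551011 * 0.38932889 - 0.94383970 * 0.34410818 = 0.0279


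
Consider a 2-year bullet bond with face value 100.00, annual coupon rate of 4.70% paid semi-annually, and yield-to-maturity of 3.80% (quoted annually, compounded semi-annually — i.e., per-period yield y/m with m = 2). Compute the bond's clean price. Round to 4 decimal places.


Coupon per period c = face * coupon_rate / m = 2.350000
Periods per year m = 2; per-period yield y/m = 0.019000
Number of cashflows N = 4
Cashflows (t years, CF_t, discount factor 1/(1+y/m)^(m*t), PV):
  t = 0.5000: CF_t = 2.350000, DF = 0.981354, PV = 2.306183
  t = 1.0000: CF_t = 2.350000, DF = 0.963056, PV = 2.263182
  t = 1.5000: CF_t = 2.350000, DF = 0.945099, PV = 2.220983
  t = 2.0000: CF_t = 102.350000, DF = 0.927477, PV = 94.927296
Price P = sum_t PV_t = 101.717644

Answer: Price = 101.7176


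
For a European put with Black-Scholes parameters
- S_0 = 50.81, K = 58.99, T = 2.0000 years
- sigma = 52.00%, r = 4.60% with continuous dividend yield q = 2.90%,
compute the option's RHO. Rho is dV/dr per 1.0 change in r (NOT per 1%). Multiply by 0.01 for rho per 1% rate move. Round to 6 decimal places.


d1 = 0.2109425279; d2 = -0.5244485245
phi(d1) = 0.3901644710; exp(-qT) = 0.9436499474; exp(-rT) = 0.9121051495
N(-d2) = 0.7000166931
Rho = -K*T*exp(-rT)*N(-d2) = -58.9900 * 2.0000 * 0.9121051495 * 0.7000166931 = -75.328912

Answer: Rho = -75.328912


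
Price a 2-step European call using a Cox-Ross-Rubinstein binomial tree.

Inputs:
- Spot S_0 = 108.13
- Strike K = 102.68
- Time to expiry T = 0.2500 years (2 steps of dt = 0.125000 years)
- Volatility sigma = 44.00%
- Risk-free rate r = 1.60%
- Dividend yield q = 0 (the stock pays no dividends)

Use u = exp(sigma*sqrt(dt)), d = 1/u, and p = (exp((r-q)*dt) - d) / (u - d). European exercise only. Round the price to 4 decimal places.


dt = T/N = 0.125000
u = exp(sigma*sqrt(dt)) = 1.168316; d = 1/u = 0.855933
p = (exp((r-q)*dt) - d) / (u - d) = 0.467596
Discount per step: exp(-r*dt) = 0.998002
Stock lattice S(k, i) with i counting down-moves:
  k=0: S(0,0) = 108.1300
  k=1: S(1,0) = 126.3300; S(1,1) = 92.5520
  k=2: S(2,0) = 147.5934; S(2,1) = 108.1300; S(2,2) = 79.2183
Terminal payoffs V(N, i) = max(S_T - K, 0):
  V(2,0) = 44.913399; V(2,1) = 5.450000; V(2,2) = 0.000000
Backward induction: V(k, i) = exp(-r*dt) * [p * V(k+1, i) + (1-p) * V(k+1, i+1)].
  V(1,0) = exp(-r*dt) * [p*44.913399 + (1-p)*5.450000] = 23.855176
  V(1,1) = exp(-r*dt) * [p*5.450000 + (1-p)*0.000000] = 2.543307
  V(0,0) = exp(-r*dt) * [p*23.855176 + (1-p)*2.543307] = 12.483663

Answer: Price = V(0,0) = 12.4837


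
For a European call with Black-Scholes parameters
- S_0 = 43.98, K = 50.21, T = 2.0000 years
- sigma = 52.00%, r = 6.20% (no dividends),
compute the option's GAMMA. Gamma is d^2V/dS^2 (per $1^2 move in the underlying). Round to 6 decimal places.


Answer: Gamma = 0.011577

Derivation:
d1 = 0.3561653004; d2 = -0.3792257521
phi(d1) = 0.3744243894; exp(-qT) = 1.0000000000; exp(-rT) = 0.8833798409
Gamma = exp(-qT) * phi(d1) / (S * sigma * sqrt(T)) = 1.0000000000 * 0.3744243894 / (43.9800 * 0.5200 * 1.4142135624) = 0.011577


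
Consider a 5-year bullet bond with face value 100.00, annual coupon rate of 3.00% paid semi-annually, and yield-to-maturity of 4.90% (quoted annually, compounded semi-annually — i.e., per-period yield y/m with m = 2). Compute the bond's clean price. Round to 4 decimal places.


Answer: Price = 91.6640

Derivation:
Coupon per period c = face * coupon_rate / m = 1.500000
Periods per year m = 2; per-period yield y/m = 0.024500
Number of cashflows N = 10
Cashflows (t years, CF_t, discount factor 1/(1+y/m)^(m*t), PV):
  t = 0.5000: CF_t = 1.500000, DF = 0.976086, PV = 1.464129
  t = 1.0000: CF_t = 1.500000, DF = 0.952744, PV = 1.429116
  t = 1.5000: CF_t = 1.500000, DF = 0.929960, PV = 1.394939
  t = 2.0000: CF_t = 1.500000, DF = 0.907721, PV = 1.361581
  t = 2.5000: CF_t = 1.500000, DF = 0.886013, PV = 1.329020
  t = 3.0000: CF_t = 1.500000, DF = 0.864825, PV = 1.297237
  t = 3.5000: CF_t = 1.500000, DF = 0.844143, PV = 1.266215
  t = 4.0000: CF_t = 1.500000, DF = 0.823957, PV = 1.235935
  t = 4.5000: CF_t = 1.500000, DF = 0.804252, PV = 1.206379
  t = 5.0000: CF_t = 101.500000, DF = 0.785019, PV = 79.679466
Price P = sum_t PV_t = 91.664016


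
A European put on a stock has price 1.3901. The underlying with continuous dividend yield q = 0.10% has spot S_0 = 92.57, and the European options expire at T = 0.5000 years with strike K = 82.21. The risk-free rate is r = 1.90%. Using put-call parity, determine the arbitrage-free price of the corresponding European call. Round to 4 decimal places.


Answer: Call price = 12.4811

Derivation:
Put-call parity: C - P = S_0 * exp(-qT) - K * exp(-rT).
S_0 * exp(-qT) = 92.5700 * 0.99950012 = 92.52372657
K * exp(-rT) = 82.2100 * 0.99054498 = 81.43270301
C = P + S*exp(-qT) - K*exp(-rT)
C = 1.3901 + 92.52372657 - 81.43270301 = 12.4811


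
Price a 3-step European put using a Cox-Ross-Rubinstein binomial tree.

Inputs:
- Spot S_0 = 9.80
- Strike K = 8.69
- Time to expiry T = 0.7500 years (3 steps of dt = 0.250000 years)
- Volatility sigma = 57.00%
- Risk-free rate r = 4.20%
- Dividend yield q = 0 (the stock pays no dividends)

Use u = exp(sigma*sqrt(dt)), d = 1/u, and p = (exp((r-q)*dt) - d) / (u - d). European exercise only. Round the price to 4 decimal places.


dt = T/N = 0.250000
u = exp(sigma*sqrt(dt)) = 1.329762; d = 1/u = 0.752014
p = (exp((r-q)*dt) - d) / (u - d) = 0.447498
Discount per step: exp(-r*dt) = 0.989555
Stock lattice S(k, i) with i counting down-moves:
  k=0: S(0,0) = 9.8000
  k=1: S(1,0) = 13.0317; S(1,1) = 7.3697
  k=2: S(2,0) = 17.3290; S(2,1) = 9.8000; S(2,2) = 5.5421
  k=3: S(3,0) = 23.0435; S(3,1) = 13.0317; S(3,2) = 7.3697; S(3,3) = 4.1678
Terminal payoffs V(N, i) = max(K - S_T, 0):
  V(3,0) = 0.000000; V(3,1) = 0.000000; V(3,2) = 1.320260; V(3,3) = 4.522225
Backward induction: V(k, i) = exp(-r*dt) * [p * V(k+1, i) + (1-p) * V(k+1, i+1)].
  V(2,0) = exp(-r*dt) * [p*0.000000 + (1-p)*0.000000] = 0.000000
  V(2,1) = exp(-r*dt) * [p*0.000000 + (1-p)*1.320260] = 0.721827
  V(2,2) = exp(-r*dt) * [p*1.320260 + (1-p)*4.522225] = 3.057083
  V(1,0) = exp(-r*dt) * [p*0.000000 + (1-p)*0.721827] = 0.394645
  V(1,1) = exp(-r*dt) * [p*0.721827 + (1-p)*3.057083] = 1.991044
  V(0,0) = exp(-r*dt) * [p*0.394645 + (1-p)*1.991044] = 1.263324

Answer: Price = V(0,0) = 1.2633


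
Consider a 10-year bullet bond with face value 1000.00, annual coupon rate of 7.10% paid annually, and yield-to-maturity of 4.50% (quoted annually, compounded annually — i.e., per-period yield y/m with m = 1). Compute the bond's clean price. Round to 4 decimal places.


Coupon per period c = face * coupon_rate / m = 71.000000
Periods per year m = 1; per-period yield y/m = 0.045000
Number of cashflows N = 10
Cashflows (t years, CF_t, discount factor 1/(1+y/m)^(m*t), PV):
  t = 1.0000: CF_t = 71.000000, DF = 0.956938, PV = 67.942584
  t = 2.0000: CF_t = 71.000000, DF = 0.915730, PV = 65.016827
  t = 3.0000: CF_t = 71.000000, DF = 0.876297, PV = 62.217059
  t = 4.0000: CF_t = 71.000000, DF = 0.838561, PV = 59.537855
  t = 5.0000: CF_t = 71.000000, DF = 0.802451, PV = 56.974024
  t = 6.0000: CF_t = 71.000000, DF = 0.767896, PV = 54.520597
  t = 7.0000: CF_t = 71.000000, DF = 0.734828, PV = 52.172820
  t = 8.0000: CF_t = 71.000000, DF = 0.703185, PV = 49.926144
  t = 9.0000: CF_t = 71.000000, DF = 0.672904, PV = 47.776214
  t = 10.0000: CF_t = 1071.000000, DF = 0.643928, PV = 689.646547
Price P = sum_t PV_t = 1205.730673

Answer: Price = 1205.7307


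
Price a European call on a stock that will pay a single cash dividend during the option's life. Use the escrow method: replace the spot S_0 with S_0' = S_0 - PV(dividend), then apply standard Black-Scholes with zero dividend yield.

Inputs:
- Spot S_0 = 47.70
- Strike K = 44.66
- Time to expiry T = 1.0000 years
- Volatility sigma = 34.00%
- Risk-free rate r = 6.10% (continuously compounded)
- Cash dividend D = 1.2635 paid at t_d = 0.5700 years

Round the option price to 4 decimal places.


Answer: Price = 8.4629

Derivation:
PV(D) = D * exp(-r * t_d) = 1.2635 * 0.96582753 = 1.22032309
S_0' = S_0 - PV(D) = 47.7000 - 1.22032309 = 46.47967691
d1 = (ln(S_0'/K) + (r + sigma^2/2)*T) / (sigma*sqrt(T)) = 0.46687328
d2 = d1 - sigma*sqrt(T) = 0.12687328
exp(-rT) = 0.94082324
N(d1) = 0.67970473; N(d2) = 0.55047965
C = S_0' * N(d1) - K * exp(-rT) * N(d2) = 46.47967691 * 0.67970473 - 44.6600 * 0.94082324 * 0.55047965 = 8.4629


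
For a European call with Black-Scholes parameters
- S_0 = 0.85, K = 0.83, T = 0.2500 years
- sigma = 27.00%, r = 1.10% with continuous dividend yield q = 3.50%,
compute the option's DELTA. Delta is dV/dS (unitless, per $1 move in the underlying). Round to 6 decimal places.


d1 = 0.1994307311; d2 = 0.0644307311
phi(d1) = 0.3910871548; exp(-qT) = 0.9912881698; exp(-rT) = 0.9972537778
N(d1) = 0.5790370883
Delta = exp(-qT) * N(d1) = 0.9912881698 * 0.5790370883 = 0.573993

Answer: Delta = 0.573993


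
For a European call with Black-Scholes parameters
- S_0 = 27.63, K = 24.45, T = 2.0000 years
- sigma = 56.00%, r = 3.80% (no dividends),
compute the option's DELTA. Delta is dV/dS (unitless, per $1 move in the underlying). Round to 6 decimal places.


d1 = 0.6463359069; d2 = -0.1456236880
phi(d1) = 0.3237403137; exp(-qT) = 1.0000000000; exp(-rT) = 0.9268162066
N(d1) = 0.7409690807
Delta = exp(-qT) * N(d1) = 1.0000000000 * 0.7409690807 = 0.740969

Answer: Delta = 0.740969


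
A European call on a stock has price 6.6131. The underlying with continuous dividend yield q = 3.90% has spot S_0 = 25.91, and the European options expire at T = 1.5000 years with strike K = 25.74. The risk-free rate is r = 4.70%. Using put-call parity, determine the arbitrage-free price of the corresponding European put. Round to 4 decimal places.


Put-call parity: C - P = S_0 * exp(-qT) - K * exp(-rT).
S_0 * exp(-qT) = 25.9100 * 0.94317824 = 24.43774821
K * exp(-rT) = 25.7400 * 0.93192774 = 23.98782002
P = C - S*exp(-qT) + K*exp(-rT)
P = 6.6131 - 24.43774821 + 23.98782002 = 6.1632

Answer: Put price = 6.1632


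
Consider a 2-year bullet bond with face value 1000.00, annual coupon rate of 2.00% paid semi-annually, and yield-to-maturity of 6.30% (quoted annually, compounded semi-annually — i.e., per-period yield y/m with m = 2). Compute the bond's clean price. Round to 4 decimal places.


Coupon per period c = face * coupon_rate / m = 10.000000
Periods per year m = 2; per-period yield y/m = 0.031500
Number of cashflows N = 4
Cashflows (t years, CF_t, discount factor 1/(1+y/m)^(m*t), PV):
  t = 0.5000: CF_t = 10.000000, DF = 0.969462, PV = 9.694619
  t = 1.0000: CF_t = 10.000000, DF = 0.939856, PV = 9.398565
  t = 1.5000: CF_t = 10.000000, DF = 0.911155, PV = 9.111551
  t = 2.0000: CF_t = 1010.000000, DF = 0.883330, PV = 892.163486
Price P = sum_t PV_t = 920.368221

Answer: Price = 920.3682


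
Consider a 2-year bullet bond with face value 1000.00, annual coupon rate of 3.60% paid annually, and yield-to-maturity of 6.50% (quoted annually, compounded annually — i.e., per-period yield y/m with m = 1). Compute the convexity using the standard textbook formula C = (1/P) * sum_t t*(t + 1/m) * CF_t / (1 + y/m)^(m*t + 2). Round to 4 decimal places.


Answer: Convexity = 5.1641

Derivation:
Coupon per period c = face * coupon_rate / m = 36.000000
Periods per year m = 1; per-period yield y/m = 0.065000
Number of cashflows N = 2
Cashflows (t years, CF_t, discount factor 1/(1+y/m)^(m*t), PV):
  t = 1.0000: CF_t = 36.000000, DF = 0.938967, PV = 33.802817
  t = 2.0000: CF_t = 1036.000000, DF = 0.881659, PV = 913.399017
Price P = sum_t PV_t = 947.201834
Convexity numerator sum_t t*(t + 1/m) * CF_t / (1+y/m)^(m*t + 2):
  t = 1.0000: term = 59.605135
  t = 2.0000: term = 4831.840333
Convexity = (1/P) * sum = 4891.445468 / 947.201834 = 5.164101


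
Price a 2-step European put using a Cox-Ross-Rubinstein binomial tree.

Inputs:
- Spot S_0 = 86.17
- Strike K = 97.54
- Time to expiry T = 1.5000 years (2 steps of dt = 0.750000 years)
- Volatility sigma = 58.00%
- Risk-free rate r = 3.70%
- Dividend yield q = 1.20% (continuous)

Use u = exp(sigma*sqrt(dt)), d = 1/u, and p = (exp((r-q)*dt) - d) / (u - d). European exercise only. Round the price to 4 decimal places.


dt = T/N = 0.750000
u = exp(sigma*sqrt(dt)) = 1.652509; d = 1/u = 0.605140
p = (exp((r-q)*dt) - d) / (u - d) = 0.395072
Discount per step: exp(-r*dt) = 0.972631
Stock lattice S(k, i) with i counting down-moves:
  k=0: S(0,0) = 86.1700
  k=1: S(1,0) = 142.3967; S(1,1) = 52.1450
  k=2: S(2,0) = 235.3118; S(2,1) = 86.1700; S(2,2) = 31.5550
Terminal payoffs V(N, i) = max(K - S_T, 0):
  V(2,0) = 0.000000; V(2,1) = 11.370000; V(2,2) = 65.984982
Backward induction: V(k, i) = exp(-r*dt) * [p * V(k+1, i) + (1-p) * V(k+1, i+1)].
  V(1,0) = exp(-r*dt) * [p*0.000000 + (1-p)*11.370000] = 6.689785
  V(1,1) = exp(-r*dt) * [p*11.370000 + (1-p)*65.984982] = 43.192724
  V(0,0) = exp(-r*dt) * [p*6.689785 + (1-p)*43.192724] = 27.983988

Answer: Price = V(0,0) = 27.9840


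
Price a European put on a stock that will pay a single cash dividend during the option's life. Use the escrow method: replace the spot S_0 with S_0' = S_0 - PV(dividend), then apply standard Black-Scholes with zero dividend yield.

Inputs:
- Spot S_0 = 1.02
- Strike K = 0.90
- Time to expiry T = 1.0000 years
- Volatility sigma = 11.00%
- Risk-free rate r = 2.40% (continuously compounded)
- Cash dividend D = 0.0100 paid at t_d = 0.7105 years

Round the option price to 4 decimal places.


Answer: Price = 0.0050

Derivation:
PV(D) = D * exp(-r * t_d) = 0.0100 * 0.98309256 = 0.00983093
S_0' = S_0 - PV(D) = 1.0200 - 0.00983093 = 1.01016907
d1 = (ln(S_0'/K) + (r + sigma^2/2)*T) / (sigma*sqrt(T)) = 1.32298394
d2 = d1 - sigma*sqrt(T) = 1.21298394
exp(-rT) = 0.97628571
N(-d1) = 0.09292036; N(-d2) = 0.11256798
P = K * exp(-rT) * N(-d2) - S_0' * N(-d1) = 0.9000 * 0.97628571 * 0.11256798 - 1.01016907 * 0.09292036 = 0.0050


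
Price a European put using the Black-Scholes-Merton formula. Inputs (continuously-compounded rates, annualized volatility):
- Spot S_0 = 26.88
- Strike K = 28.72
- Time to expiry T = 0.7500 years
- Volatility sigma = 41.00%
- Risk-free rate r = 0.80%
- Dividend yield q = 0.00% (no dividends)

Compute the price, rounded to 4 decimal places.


Answer: Price = 4.7948

Derivation:
d1 = (ln(S/K) + (r - q + 0.5*sigma^2) * T) / (sigma * sqrt(T)) = 0.00795975
d2 = d1 - sigma * sqrt(T) = -0.34711067
exp(-rT) = 0.99401796; exp(-qT) = 1.00000000
P = K * exp(-rT) * N(-d2) - S_0 * exp(-qT) * N(-d1)
N(-d1) = 0.49682455; N(-d2) = 0.63574591
P = 28.7200 * 0.99401796 * 0.63574591 - 26.8800 * 1.00000000 * 0.49682455 = 4.7948


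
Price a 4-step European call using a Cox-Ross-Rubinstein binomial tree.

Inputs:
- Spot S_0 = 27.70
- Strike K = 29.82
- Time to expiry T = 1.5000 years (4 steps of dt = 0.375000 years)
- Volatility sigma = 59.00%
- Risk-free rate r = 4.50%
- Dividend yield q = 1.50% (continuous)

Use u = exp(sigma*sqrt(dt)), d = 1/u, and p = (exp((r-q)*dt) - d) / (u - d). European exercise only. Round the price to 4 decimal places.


Answer: Price = V(0,0) = 7.2170

Derivation:
dt = T/N = 0.375000
u = exp(sigma*sqrt(dt)) = 1.435194; d = 1/u = 0.696770
p = (exp((r-q)*dt) - d) / (u - d) = 0.425966
Discount per step: exp(-r*dt) = 0.983267
Stock lattice S(k, i) with i counting down-moves:
  k=0: S(0,0) = 27.7000
  k=1: S(1,0) = 39.7549; S(1,1) = 19.3005
  k=2: S(2,0) = 57.0559; S(2,1) = 27.7000; S(2,2) = 13.4480
  k=3: S(3,0) = 81.8863; S(3,1) = 39.7549; S(3,2) = 19.3005; S(3,3) = 9.3702
  k=4: S(4,0) = 117.5227; S(4,1) = 57.0559; S(4,2) = 27.7000; S(4,3) = 13.4480; S(4,4) = 6.5289
Terminal payoffs V(N, i) = max(S_T - K, 0):
  V(4,0) = 87.702683; V(4,1) = 27.235923; V(4,2) = 0.000000; V(4,3) = 0.000000; V(4,4) = 0.000000
Backward induction: V(k, i) = exp(-r*dt) * [p * V(k+1, i) + (1-p) * V(k+1, i+1)].
  V(3,0) = exp(-r*dt) * [p*87.702683 + (1-p)*27.235923] = 52.105967
  V(3,1) = exp(-r*dt) * [p*27.235923 + (1-p)*0.000000] = 11.407447
  V(3,2) = exp(-r*dt) * [p*0.000000 + (1-p)*0.000000] = 0.000000
  V(3,3) = exp(-r*dt) * [p*0.000000 + (1-p)*0.000000] = 0.000000
  V(2,0) = exp(-r*dt) * [p*52.105967 + (1-p)*11.407447] = 28.262660
  V(2,1) = exp(-r*dt) * [p*11.407447 + (1-p)*0.000000] = 4.777876
  V(2,2) = exp(-r*dt) * [p*0.000000 + (1-p)*0.000000] = 0.000000
  V(1,0) = exp(-r*dt) * [p*28.262660 + (1-p)*4.777876] = 14.534252
  V(1,1) = exp(-r*dt) * [p*4.777876 + (1-p)*0.000000] = 2.001157
  V(0,0) = exp(-r*dt) * [p*14.534252 + (1-p)*2.001157] = 7.217011


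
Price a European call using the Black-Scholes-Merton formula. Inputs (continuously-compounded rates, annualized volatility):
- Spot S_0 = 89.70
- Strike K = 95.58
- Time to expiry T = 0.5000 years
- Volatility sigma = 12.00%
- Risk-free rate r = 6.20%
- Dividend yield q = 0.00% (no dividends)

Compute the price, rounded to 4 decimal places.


Answer: Price = 1.8278

Derivation:
d1 = (ln(S/K) + (r - q + 0.5*sigma^2) * T) / (sigma * sqrt(T)) = -0.34050520
d2 = d1 - sigma * sqrt(T) = -0.42535801
exp(-rT) = 0.96947557; exp(-qT) = 1.00000000
C = S_0 * exp(-qT) * N(d1) - K * exp(-rT) * N(d2)
N(d1) = 0.36673805; N(d2) = 0.33528786
C = 89.7000 * 1.00000000 * 0.36673805 - 95.5800 * 0.96947557 * 0.33528786 = 1.8278
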